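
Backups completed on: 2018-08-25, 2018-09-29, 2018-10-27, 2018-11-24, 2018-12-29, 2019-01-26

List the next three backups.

All Saturdays; the gaps (35, 28, 28, 35, 28) vary with month length.
This is the last Saturday of each month.
February 2019 ends with Saturday 2019-02-23.
Last Saturday of March 2019: 2019-03-30.
Last Saturday of April 2019: 2019-04-27.

2019-02-23, 2019-03-30, 2019-04-27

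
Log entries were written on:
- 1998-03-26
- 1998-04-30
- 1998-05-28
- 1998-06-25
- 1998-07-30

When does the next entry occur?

Every date is a Thursday; gaps 35, 28, 28, 35 days.
Each is the last Thursday of its month (at least one falls on the 29th or later, ruling out '4th Thursday').
Last Thursday of August 1998: 1998-08-27.

1998-08-27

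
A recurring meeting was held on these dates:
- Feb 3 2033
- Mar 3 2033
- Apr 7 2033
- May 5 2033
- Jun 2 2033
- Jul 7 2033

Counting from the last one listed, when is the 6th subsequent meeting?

Jan 5 2034

These are Thursdays at 28- or 35-day spacing (28, 35, 28, 28, 35).
The pattern: 1st Thursday of the month.
August 2033 — 1st Thursday is Aug 4 2033.
1st Thursday of September 2033: Sep 1 2033.
1st Thursday of October 2033: Oct 6 2033.
1st Thursday of November 2033: Nov 3 2033.
1st Thursday of December 2033: Dec 1 2033.
January 2034 — 1st Thursday is Jan 5 2034.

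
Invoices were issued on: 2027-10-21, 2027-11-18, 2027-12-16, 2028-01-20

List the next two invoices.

All dates are Thursdays, 28, 28, 35 days apart.
Specifically, the 3rd Thursday of each month.
February 2028 — 3rd Thursday is 2028-02-17.
3rd Thursday of March 2028: 2028-03-16.

2028-02-17, 2028-03-16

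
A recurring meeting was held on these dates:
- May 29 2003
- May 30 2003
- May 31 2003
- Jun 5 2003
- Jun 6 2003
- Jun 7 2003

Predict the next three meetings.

Jun 12 2003, Jun 13 2003, Jun 14 2003

Gaps: 1, 1, 5, 1, 1 days — not constant, but cyclic with period 3.
The events fall on every Thursday, Friday and Saturday.
Next Thursday: Jun 12 2003.
The following Friday is Jun 13 2003.
The following Saturday is Jun 14 2003.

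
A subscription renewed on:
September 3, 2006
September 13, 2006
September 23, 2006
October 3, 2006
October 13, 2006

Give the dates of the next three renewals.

Gaps between consecutive events: 10, 10, 10, 10 days — a constant 10-day interval.
October 13, 2006 + 10 days = October 23, 2006.
October 23, 2006 + 10 days = November 2, 2006.
November 2, 2006 + 10 days = November 12, 2006.

October 23, 2006; November 2, 2006; November 12, 2006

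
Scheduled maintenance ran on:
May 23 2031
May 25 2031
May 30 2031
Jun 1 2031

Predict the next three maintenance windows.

Jun 6 2031, Jun 8 2031, Jun 13 2031

Every event lands on a Friday or Sunday (gaps cycle 2, 5, 2).
So the schedule is: every Friday and Sunday.
Next Friday: Jun 6 2031.
Next Sunday: Jun 8 2031.
The following Friday is Jun 13 2031.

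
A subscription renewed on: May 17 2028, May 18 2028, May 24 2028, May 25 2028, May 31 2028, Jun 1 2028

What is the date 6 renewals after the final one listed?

Gaps: 1, 6, 1, 6, 1 days — not constant, but cyclic with period 2.
The events fall on every Wednesday and Thursday.
Next Wednesday: Jun 7 2028.
The following Thursday is Jun 8 2028.
The following Wednesday is Jun 14 2028.
Next Thursday: Jun 15 2028.
Next Wednesday: Jun 21 2028.
The following Thursday is Jun 22 2028.

Jun 22 2028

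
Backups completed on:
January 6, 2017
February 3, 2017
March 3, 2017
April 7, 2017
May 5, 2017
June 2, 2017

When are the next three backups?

July 7, 2017; August 4, 2017; September 1, 2017

All dates are Fridays, 28, 28, 35, 28, 28 days apart.
Specifically, the 1st Friday of each month.
1st Friday of July 2017: July 7, 2017.
August 2017 — 1st Friday is August 4, 2017.
September 2017 — 1st Friday is September 1, 2017.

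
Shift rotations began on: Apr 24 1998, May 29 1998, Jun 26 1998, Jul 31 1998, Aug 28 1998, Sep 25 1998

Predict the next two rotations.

Every date is a Friday; gaps 35, 28, 35, 28, 28 days.
Each is the last Friday of its month (at least one falls on the 29th or later, ruling out '4th Friday').
Last Friday of October 1998: Oct 30 1998.
November 1998 ends with Friday Nov 27 1998.

Oct 30 1998, Nov 27 1998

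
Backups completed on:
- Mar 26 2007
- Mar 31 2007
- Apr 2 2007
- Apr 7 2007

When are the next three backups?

Apr 9 2007, Apr 14 2007, Apr 16 2007

The gap pattern 5, 2, 5 repeats every 2 events.
These are the Mondays and Saturdays of each week.
Next Monday: Apr 9 2007.
Next Saturday: Apr 14 2007.
Next Monday: Apr 16 2007.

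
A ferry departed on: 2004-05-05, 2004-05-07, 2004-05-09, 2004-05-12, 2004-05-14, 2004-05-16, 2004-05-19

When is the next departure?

2004-05-21

Gaps: 2, 2, 3, 2, 2, 3 days — not constant, but cyclic with period 3.
The events fall on every Wednesday, Friday and Sunday.
Next Friday: 2004-05-21.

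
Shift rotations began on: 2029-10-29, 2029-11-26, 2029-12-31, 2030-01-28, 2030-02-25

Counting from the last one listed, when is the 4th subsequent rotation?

2030-06-24

Every date is a Monday; gaps 28, 35, 28, 28 days.
Each is the last Monday of its month (at least one falls on the 29th or later, ruling out '4th Monday').
March 2030 ends with Monday 2030-03-25.
April 2030 ends with Monday 2030-04-29.
Last Monday of May 2030: 2030-05-27.
June 2030 ends with Monday 2030-06-24.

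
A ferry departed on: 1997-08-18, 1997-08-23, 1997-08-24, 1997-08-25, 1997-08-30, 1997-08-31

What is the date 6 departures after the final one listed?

Every event lands on a Monday or Saturday or Sunday (gaps cycle 5, 1, 1, 5, 1).
So the schedule is: every Monday, Saturday and Sunday.
Next Monday: 1997-09-01.
Next Saturday: 1997-09-06.
Next Sunday: 1997-09-07.
Next Monday: 1997-09-08.
Next Saturday: 1997-09-13.
The following Sunday is 1997-09-14.

1997-09-14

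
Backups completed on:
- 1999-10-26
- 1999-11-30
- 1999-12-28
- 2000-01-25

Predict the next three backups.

These are Tuesdays with 35, 28, 28-day gaps.
Each is the final Tuesday of its month — 1999-11-30 is past the 28th, so '4th Tuesday' doesn't fit.
Last Tuesday of February 2000: 2000-02-29.
March 2000 ends with Tuesday 2000-03-28.
Last Tuesday of April 2000: 2000-04-25.

2000-02-29, 2000-03-28, 2000-04-25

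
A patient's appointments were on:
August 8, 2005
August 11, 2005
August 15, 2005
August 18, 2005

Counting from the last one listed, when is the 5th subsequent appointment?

The gap pattern 3, 4, 3 repeats every 2 events.
These are the Mondays and Thursdays of each week.
Next Monday: August 22, 2005.
Next Thursday: August 25, 2005.
Next Monday: August 29, 2005.
The following Thursday is September 1, 2005.
The following Monday is September 5, 2005.

September 5, 2005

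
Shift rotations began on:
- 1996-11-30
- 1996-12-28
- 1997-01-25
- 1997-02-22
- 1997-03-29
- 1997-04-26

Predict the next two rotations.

1997-05-31, 1997-06-28

All Saturdays; the gaps (28, 28, 28, 35, 28) vary with month length.
This is the last Saturday of each month.
May 1997 ends with Saturday 1997-05-31.
Last Saturday of June 1997: 1997-06-28.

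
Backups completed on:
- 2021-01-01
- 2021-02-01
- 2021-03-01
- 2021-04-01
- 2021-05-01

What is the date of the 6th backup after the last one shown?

Gaps: 31, 28, 31, 30 days — not constant. Every event is on the 1st of the month.
Pattern: the 1st of each month.
June 2021: 2021-06-01.
July 2021: 2021-07-01.
August 2021: 2021-08-01.
September 2021: 2021-09-01.
Next: October 2021 → 2021-10-01.
November 2021: 2021-11-01.

2021-11-01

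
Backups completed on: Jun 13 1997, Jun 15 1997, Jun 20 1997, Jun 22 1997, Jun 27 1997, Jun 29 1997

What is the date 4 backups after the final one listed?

Every event lands on a Friday or Sunday (gaps cycle 2, 5, 2, 5, 2).
So the schedule is: every Friday and Sunday.
The following Friday is Jul 4 1997.
The following Sunday is Jul 6 1997.
Next Friday: Jul 11 1997.
The following Sunday is Jul 13 1997.

Jul 13 1997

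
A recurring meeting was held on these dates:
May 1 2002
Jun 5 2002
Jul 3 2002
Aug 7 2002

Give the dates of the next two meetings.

Sep 4 2002, Oct 2 2002

These are Wednesdays at 28- or 35-day spacing (35, 28, 35).
The pattern: 1st Wednesday of the month.
September 2002 — 1st Wednesday is Sep 4 2002.
October 2002 — 1st Wednesday is Oct 2 2002.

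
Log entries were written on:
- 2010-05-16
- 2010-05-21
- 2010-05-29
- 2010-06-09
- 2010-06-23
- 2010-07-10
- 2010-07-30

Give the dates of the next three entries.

2010-08-22, 2010-09-17, 2010-10-16

Intervals are 5, 8, 11, 14, 17, 20 days — an arithmetic progression with common difference 3.
Next gap: 23 days. 2010-07-30 + 23 days = 2010-08-22.
Next gap: 26 days. 2010-08-22 + 26 days = 2010-09-17.
Next gap: 29 days. 2010-09-17 + 29 days = 2010-10-16.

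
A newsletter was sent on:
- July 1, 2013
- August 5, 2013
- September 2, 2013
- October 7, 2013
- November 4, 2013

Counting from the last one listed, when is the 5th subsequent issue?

All dates are Mondays, 35, 28, 35, 28 days apart.
Specifically, the 1st Monday of each month.
1st Monday of December 2013: December 2, 2013.
January 2014 — 1st Monday is January 6, 2014.
1st Monday of February 2014: February 3, 2014.
1st Monday of March 2014: March 3, 2014.
April 2014 — 1st Monday is April 7, 2014.

April 7, 2014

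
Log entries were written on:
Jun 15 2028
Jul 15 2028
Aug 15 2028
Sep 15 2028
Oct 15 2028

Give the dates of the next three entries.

Nov 15 2028, Dec 15 2028, Jan 15 2029

Each date is the 15th; the gaps (30, 31, 31, 30) track the month lengths.
The rule is the 15th of each month.
November 2028: Nov 15 2028.
Next: December 2028 → Dec 15 2028.
Next: January 2029 → Jan 15 2029.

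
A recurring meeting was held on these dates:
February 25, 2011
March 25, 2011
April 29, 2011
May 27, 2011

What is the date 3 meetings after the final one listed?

August 26, 2011

Every date is a Friday; gaps 28, 35, 28 days.
Each is the last Friday of its month (at least one falls on the 29th or later, ruling out '4th Friday').
Last Friday of June 2011: June 24, 2011.
Last Friday of July 2011: July 29, 2011.
August 2011 ends with Friday August 26, 2011.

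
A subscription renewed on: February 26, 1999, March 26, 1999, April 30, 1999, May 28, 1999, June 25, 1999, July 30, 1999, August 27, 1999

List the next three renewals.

These are Fridays with 28, 35, 28, 28, 35, 28-day gaps.
Each is the final Friday of its month — April 30, 1999 is past the 28th, so '4th Friday' doesn't fit.
Last Friday of September 1999: September 24, 1999.
October 1999 ends with Friday October 29, 1999.
Last Friday of November 1999: November 26, 1999.

September 24, 1999; October 29, 1999; November 26, 1999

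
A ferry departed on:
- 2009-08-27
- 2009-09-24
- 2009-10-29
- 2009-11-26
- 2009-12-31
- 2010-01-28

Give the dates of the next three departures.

Every date is a Thursday; gaps 28, 35, 28, 35, 28 days.
Each is the last Thursday of its month (at least one falls on the 29th or later, ruling out '4th Thursday').
February 2010 ends with Thursday 2010-02-25.
Last Thursday of March 2010: 2010-03-25.
Last Thursday of April 2010: 2010-04-29.

2010-02-25, 2010-03-25, 2010-04-29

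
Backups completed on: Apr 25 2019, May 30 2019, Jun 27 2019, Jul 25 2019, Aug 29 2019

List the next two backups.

These are Thursdays with 35, 28, 28, 35-day gaps.
Each is the final Thursday of its month — May 30 2019 is past the 28th, so '4th Thursday' doesn't fit.
Last Thursday of September 2019: Sep 26 2019.
Last Thursday of October 2019: Oct 31 2019.

Sep 26 2019, Oct 31 2019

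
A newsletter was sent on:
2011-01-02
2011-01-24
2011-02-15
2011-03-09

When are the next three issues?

Gaps between consecutive events: 22, 22, 22 days — a constant 22-day interval.
2011-03-09 + 22 days = 2011-03-31.
2011-03-31 + 22 days = 2011-04-22.
2011-04-22 + 22 days = 2011-05-14.

2011-03-31, 2011-04-22, 2011-05-14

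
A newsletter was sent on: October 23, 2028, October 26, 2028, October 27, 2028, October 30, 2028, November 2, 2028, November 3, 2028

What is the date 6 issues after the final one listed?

November 17, 2028

Gaps: 3, 1, 3, 3, 1 days — not constant, but cyclic with period 3.
The events fall on every Monday, Thursday and Friday.
The following Monday is November 6, 2028.
The following Thursday is November 9, 2028.
The following Friday is November 10, 2028.
Next Monday: November 13, 2028.
Next Thursday: November 16, 2028.
The following Friday is November 17, 2028.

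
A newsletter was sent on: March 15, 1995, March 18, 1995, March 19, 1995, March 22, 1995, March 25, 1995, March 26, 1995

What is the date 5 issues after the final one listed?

Every event lands on a Wednesday or Saturday or Sunday (gaps cycle 3, 1, 3, 3, 1).
So the schedule is: every Wednesday, Saturday and Sunday.
The following Wednesday is March 29, 1995.
The following Saturday is April 1, 1995.
The following Sunday is April 2, 1995.
The following Wednesday is April 5, 1995.
The following Saturday is April 8, 1995.

April 8, 1995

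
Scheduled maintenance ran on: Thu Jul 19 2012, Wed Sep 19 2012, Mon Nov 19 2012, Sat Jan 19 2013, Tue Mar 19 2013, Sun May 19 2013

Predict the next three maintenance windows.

The day-of-month is always 19 (62, 61, 61, 59, 61 days between events).
So this recurs on the 19th of every 2 months.
July 2013: Fri Jul 19 2013.
Next: September 2013 → Thu Sep 19 2013.
November 2013: Tue Nov 19 2013.

Fri Jul 19 2013, Thu Sep 19 2013, Tue Nov 19 2013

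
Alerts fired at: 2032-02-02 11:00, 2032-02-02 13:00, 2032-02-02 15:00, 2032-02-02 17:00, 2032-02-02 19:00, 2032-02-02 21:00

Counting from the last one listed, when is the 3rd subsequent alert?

Spacing: 2, 2, 2, 2, 2 h — constant 2 h.
2032-02-02 21:00 + 2 h = 2032-02-02 23:00.
2032-02-02 23:00 + 2 h = 2032-02-03 01:00.
2032-02-03 01:00 + 2 h = 2032-02-03 03:00.

2032-02-03 03:00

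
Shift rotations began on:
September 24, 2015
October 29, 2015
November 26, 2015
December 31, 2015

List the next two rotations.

January 28, 2016; February 25, 2016

Every date is a Thursday; gaps 35, 28, 35 days.
Each is the last Thursday of its month (at least one falls on the 29th or later, ruling out '4th Thursday').
January 2016 ends with Thursday January 28, 2016.
Last Thursday of February 2016: February 25, 2016.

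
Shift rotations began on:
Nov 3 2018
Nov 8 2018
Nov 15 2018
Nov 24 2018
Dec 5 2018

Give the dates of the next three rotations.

Intervals are 5, 7, 9, 11 days — an arithmetic progression with common difference 2.
Next gap: 13 days. Dec 5 2018 + 13 days = Dec 18 2018.
Next gap: 15 days. Dec 18 2018 + 15 days = Jan 2 2019.
Next gap: 17 days. Jan 2 2019 + 17 days = Jan 19 2019.

Dec 18 2018, Jan 2 2019, Jan 19 2019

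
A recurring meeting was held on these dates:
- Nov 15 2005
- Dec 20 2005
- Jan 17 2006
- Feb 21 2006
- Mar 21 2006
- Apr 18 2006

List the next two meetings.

Gaps: 35, 28, 35, 28, 28 days — a mix of 28 and 35. Every date is a Tuesday.
Each is the 3rd Tuesday of its month.
3rd Tuesday of May 2006: May 16 2006.
June 2006 — 3rd Tuesday is Jun 20 2006.

May 16 2006, Jun 20 2006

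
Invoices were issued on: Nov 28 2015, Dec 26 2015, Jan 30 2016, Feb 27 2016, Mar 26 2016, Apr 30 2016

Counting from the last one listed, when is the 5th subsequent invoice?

All Saturdays; the gaps (28, 35, 28, 28, 35) vary with month length.
This is the last Saturday of each month.
May 2016 ends with Saturday May 28 2016.
Last Saturday of June 2016: Jun 25 2016.
July 2016 ends with Saturday Jul 30 2016.
August 2016 ends with Saturday Aug 27 2016.
September 2016 ends with Saturday Sep 24 2016.

Sep 24 2016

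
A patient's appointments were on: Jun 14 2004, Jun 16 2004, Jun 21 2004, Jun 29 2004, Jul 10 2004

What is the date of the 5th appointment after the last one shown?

The spacing grows by 3 each time: 2, 5, 8, 11 days.
Next gap: 14 days. Jul 10 2004 + 14 days = Jul 24 2004.
Next gap: 17 days. Jul 24 2004 + 17 days = Aug 10 2004.
Next gap: 20 days. Aug 10 2004 + 20 days = Aug 30 2004.
Next gap: 23 days. Aug 30 2004 + 23 days = Sep 22 2004.
Next gap: 26 days. Sep 22 2004 + 26 days = Oct 18 2004.

Oct 18 2004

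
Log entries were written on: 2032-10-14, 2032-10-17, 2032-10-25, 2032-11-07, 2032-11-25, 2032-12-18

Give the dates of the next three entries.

2033-01-15, 2033-02-17, 2033-03-27

Gaps: 3, 8, 13, 18, 23 days — each gap is 5 larger than the previous one.
Next gap: 28 days. 2032-12-18 + 28 days = 2033-01-15.
Next gap: 33 days. 2033-01-15 + 33 days = 2033-02-17.
Next gap: 38 days. 2033-02-17 + 38 days = 2033-03-27.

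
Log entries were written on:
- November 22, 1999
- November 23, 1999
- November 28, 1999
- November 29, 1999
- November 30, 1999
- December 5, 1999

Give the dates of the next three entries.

December 6, 1999; December 7, 1999; December 12, 1999

The gap pattern 1, 5, 1, 1, 5 repeats every 3 events.
These are the Mondays, Tuesdays and Sundays of each week.
The following Monday is December 6, 1999.
The following Tuesday is December 7, 1999.
The following Sunday is December 12, 1999.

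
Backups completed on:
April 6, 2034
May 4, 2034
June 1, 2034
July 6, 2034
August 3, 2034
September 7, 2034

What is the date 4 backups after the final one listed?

January 4, 2035

These are Thursdays at 28- or 35-day spacing (28, 28, 35, 28, 35).
The pattern: 1st Thursday of the month.
1st Thursday of October 2034: October 5, 2034.
1st Thursday of November 2034: November 2, 2034.
1st Thursday of December 2034: December 7, 2034.
1st Thursday of January 2035: January 4, 2035.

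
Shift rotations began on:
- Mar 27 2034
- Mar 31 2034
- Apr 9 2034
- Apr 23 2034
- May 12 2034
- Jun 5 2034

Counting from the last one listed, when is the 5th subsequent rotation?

Intervals are 4, 9, 14, 19, 24 days — an arithmetic progression with common difference 5.
Next gap: 29 days. Jun 5 2034 + 29 days = Jul 4 2034.
Next gap: 34 days. Jul 4 2034 + 34 days = Aug 7 2034.
Next gap: 39 days. Aug 7 2034 + 39 days = Sep 15 2034.
Next gap: 44 days. Sep 15 2034 + 44 days = Oct 29 2034.
Next gap: 49 days. Oct 29 2034 + 49 days = Dec 17 2034.

Dec 17 2034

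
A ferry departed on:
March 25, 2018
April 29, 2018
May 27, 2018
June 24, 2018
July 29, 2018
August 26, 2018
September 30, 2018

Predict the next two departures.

Every date is a Sunday; gaps 35, 28, 28, 35, 28, 35 days.
Each is the last Sunday of its month (at least one falls on the 29th or later, ruling out '4th Sunday').
October 2018 ends with Sunday October 28, 2018.
Last Sunday of November 2018: November 25, 2018.

October 28, 2018; November 25, 2018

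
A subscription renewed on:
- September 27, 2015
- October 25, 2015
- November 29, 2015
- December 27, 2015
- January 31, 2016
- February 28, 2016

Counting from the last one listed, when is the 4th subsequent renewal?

Every date is a Sunday; gaps 28, 35, 28, 35, 28 days.
Each is the last Sunday of its month (at least one falls on the 29th or later, ruling out '4th Sunday').
Last Sunday of March 2016: March 27, 2016.
April 2016 ends with Sunday April 24, 2016.
May 2016 ends with Sunday May 29, 2016.
June 2016 ends with Sunday June 26, 2016.

June 26, 2016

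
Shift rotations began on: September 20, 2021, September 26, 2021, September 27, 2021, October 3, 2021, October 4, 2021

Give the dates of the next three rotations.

Gaps: 6, 1, 6, 1 days — not constant, but cyclic with period 2.
The events fall on every Monday and Sunday.
Next Sunday: October 10, 2021.
Next Monday: October 11, 2021.
The following Sunday is October 17, 2021.

October 10, 2021; October 11, 2021; October 17, 2021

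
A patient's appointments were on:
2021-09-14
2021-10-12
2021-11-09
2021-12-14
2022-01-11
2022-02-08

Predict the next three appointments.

2022-03-08, 2022-04-12, 2022-05-10

Gaps: 28, 28, 35, 28, 28 days — a mix of 28 and 35. Every date is a Tuesday.
Each is the 2nd Tuesday of its month.
March 2022 — 2nd Tuesday is 2022-03-08.
April 2022 — 2nd Tuesday is 2022-04-12.
2nd Tuesday of May 2022: 2022-05-10.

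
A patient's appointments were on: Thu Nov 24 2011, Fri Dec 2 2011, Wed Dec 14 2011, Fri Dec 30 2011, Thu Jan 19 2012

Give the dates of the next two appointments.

Sun Feb 12 2012, Sun Mar 11 2012

The spacing grows by 4 each time: 8, 12, 16, 20 days.
Next gap: 24 days. Thu Jan 19 2012 + 24 days = Sun Feb 12 2012.
Next gap: 28 days. Sun Feb 12 2012 + 28 days = Sun Mar 11 2012.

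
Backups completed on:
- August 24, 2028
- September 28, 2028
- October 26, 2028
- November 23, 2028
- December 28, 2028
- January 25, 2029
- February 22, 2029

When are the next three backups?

All dates are Thursdays, 35, 28, 28, 35, 28, 28 days apart.
Specifically, the 4th Thursday of each month.
March 2029 — 4th Thursday is March 22, 2029.
April 2029 — 4th Thursday is April 26, 2029.
May 2029 — 4th Thursday is May 24, 2029.

March 22, 2029; April 26, 2029; May 24, 2029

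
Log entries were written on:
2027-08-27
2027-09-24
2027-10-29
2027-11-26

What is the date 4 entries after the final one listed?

All Fridays; the gaps (28, 35, 28) vary with month length.
This is the last Friday of each month.
Last Friday of December 2027: 2027-12-31.
January 2028 ends with Friday 2028-01-28.
Last Friday of February 2028: 2028-02-25.
March 2028 ends with Friday 2028-03-31.

2028-03-31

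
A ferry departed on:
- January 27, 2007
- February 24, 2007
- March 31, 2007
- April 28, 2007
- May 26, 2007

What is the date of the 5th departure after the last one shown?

October 27, 2007

All Saturdays; the gaps (28, 35, 28, 28) vary with month length.
This is the last Saturday of each month.
Last Saturday of June 2007: June 30, 2007.
Last Saturday of July 2007: July 28, 2007.
Last Saturday of August 2007: August 25, 2007.
Last Saturday of September 2007: September 29, 2007.
October 2007 ends with Saturday October 27, 2007.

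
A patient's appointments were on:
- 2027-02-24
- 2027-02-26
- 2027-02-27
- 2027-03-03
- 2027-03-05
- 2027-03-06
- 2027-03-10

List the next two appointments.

2027-03-12, 2027-03-13

Gaps: 2, 1, 4, 2, 1, 4 days — not constant, but cyclic with period 3.
The events fall on every Wednesday, Friday and Saturday.
Next Friday: 2027-03-12.
Next Saturday: 2027-03-13.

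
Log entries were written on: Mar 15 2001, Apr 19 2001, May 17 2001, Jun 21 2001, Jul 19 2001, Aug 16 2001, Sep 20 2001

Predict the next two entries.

Oct 18 2001, Nov 15 2001

Gaps: 35, 28, 35, 28, 28, 35 days — a mix of 28 and 35. Every date is a Thursday.
Each is the 3rd Thursday of its month.
3rd Thursday of October 2001: Oct 18 2001.
November 2001 — 3rd Thursday is Nov 15 2001.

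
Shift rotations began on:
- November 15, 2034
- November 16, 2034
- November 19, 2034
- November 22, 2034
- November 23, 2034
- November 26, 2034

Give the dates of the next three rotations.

Gaps: 1, 3, 3, 1, 3 days — not constant, but cyclic with period 3.
The events fall on every Wednesday, Thursday and Sunday.
The following Wednesday is November 29, 2034.
Next Thursday: November 30, 2034.
The following Sunday is December 3, 2034.

November 29, 2034; November 30, 2034; December 3, 2034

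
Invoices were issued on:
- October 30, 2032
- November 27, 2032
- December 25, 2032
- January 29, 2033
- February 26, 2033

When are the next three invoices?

Every date is a Saturday; gaps 28, 28, 35, 28 days.
Each is the last Saturday of its month (at least one falls on the 29th or later, ruling out '4th Saturday').
March 2033 ends with Saturday March 26, 2033.
Last Saturday of April 2033: April 30, 2033.
Last Saturday of May 2033: May 28, 2033.

March 26, 2033; April 30, 2033; May 28, 2033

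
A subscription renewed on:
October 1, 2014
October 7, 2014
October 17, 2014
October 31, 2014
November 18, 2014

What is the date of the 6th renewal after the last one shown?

May 29, 2015

The spacing grows by 4 each time: 6, 10, 14, 18 days.
Next gap: 22 days. November 18, 2014 + 22 days = December 10, 2014.
Next gap: 26 days. December 10, 2014 + 26 days = January 5, 2015.
Next gap: 30 days. January 5, 2015 + 30 days = February 4, 2015.
Next gap: 34 days. February 4, 2015 + 34 days = March 10, 2015.
Next gap: 38 days. March 10, 2015 + 38 days = April 17, 2015.
Next gap: 42 days. April 17, 2015 + 42 days = May 29, 2015.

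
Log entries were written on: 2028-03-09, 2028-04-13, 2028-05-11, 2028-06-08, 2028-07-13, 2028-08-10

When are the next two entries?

Gaps: 35, 28, 28, 35, 28 days — a mix of 28 and 35. Every date is a Thursday.
Each is the 2nd Thursday of its month.
2nd Thursday of September 2028: 2028-09-14.
2nd Thursday of October 2028: 2028-10-12.

2028-09-14, 2028-10-12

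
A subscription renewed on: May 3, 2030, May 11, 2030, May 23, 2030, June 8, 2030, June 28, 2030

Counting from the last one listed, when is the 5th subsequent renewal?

Intervals are 8, 12, 16, 20 days — an arithmetic progression with common difference 4.
Next gap: 24 days. June 28, 2030 + 24 days = July 22, 2030.
Next gap: 28 days. July 22, 2030 + 28 days = August 19, 2030.
Next gap: 32 days. August 19, 2030 + 32 days = September 20, 2030.
Next gap: 36 days. September 20, 2030 + 36 days = October 26, 2030.
Next gap: 40 days. October 26, 2030 + 40 days = December 5, 2030.

December 5, 2030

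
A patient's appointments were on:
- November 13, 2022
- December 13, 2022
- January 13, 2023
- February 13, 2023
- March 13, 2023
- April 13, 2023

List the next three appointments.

The day-of-month is always 13 (30, 31, 31, 28, 31 days between events).
So this recurs on the 13th of each month.
May 2023: May 13, 2023.
June 2023: June 13, 2023.
Next: July 2023 → July 13, 2023.

May 13, 2023; June 13, 2023; July 13, 2023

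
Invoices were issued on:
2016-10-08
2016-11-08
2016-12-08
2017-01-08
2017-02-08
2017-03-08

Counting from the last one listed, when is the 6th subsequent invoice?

Gaps: 31, 30, 31, 31, 28 days — not constant. Every event is on the 8th of the month.
Pattern: the 8th of each month.
April 2017: 2017-04-08.
May 2017: 2017-05-08.
Next: June 2017 → 2017-06-08.
Next: July 2017 → 2017-07-08.
August 2017: 2017-08-08.
Next: September 2017 → 2017-09-08.

2017-09-08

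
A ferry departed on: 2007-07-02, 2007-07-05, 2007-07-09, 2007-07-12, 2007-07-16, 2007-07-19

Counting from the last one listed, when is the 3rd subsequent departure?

The gap pattern 3, 4, 3, 4, 3 repeats every 2 events.
These are the Mondays and Thursdays of each week.
The following Monday is 2007-07-23.
Next Thursday: 2007-07-26.
The following Monday is 2007-07-30.

2007-07-30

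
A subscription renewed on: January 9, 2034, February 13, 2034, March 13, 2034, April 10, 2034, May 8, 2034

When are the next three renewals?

These are Mondays at 28- or 35-day spacing (35, 28, 28, 28).
The pattern: 2nd Monday of the month.
June 2034 — 2nd Monday is June 12, 2034.
2nd Monday of July 2034: July 10, 2034.
2nd Monday of August 2034: August 14, 2034.

June 12, 2034; July 10, 2034; August 14, 2034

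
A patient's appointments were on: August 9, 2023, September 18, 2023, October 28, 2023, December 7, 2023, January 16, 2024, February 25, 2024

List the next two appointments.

Gaps between consecutive events: 40, 40, 40, 40, 40 days — a constant 40-day interval.
February 25, 2024 + 40 days = April 5, 2024.
April 5, 2024 + 40 days = May 15, 2024.

April 5, 2024; May 15, 2024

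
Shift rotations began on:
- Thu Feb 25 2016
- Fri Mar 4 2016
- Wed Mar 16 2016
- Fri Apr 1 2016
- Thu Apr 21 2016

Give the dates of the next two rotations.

Sun May 15 2016, Sun Jun 12 2016

The spacing grows by 4 each time: 8, 12, 16, 20 days.
Next gap: 24 days. Thu Apr 21 2016 + 24 days = Sun May 15 2016.
Next gap: 28 days. Sun May 15 2016 + 28 days = Sun Jun 12 2016.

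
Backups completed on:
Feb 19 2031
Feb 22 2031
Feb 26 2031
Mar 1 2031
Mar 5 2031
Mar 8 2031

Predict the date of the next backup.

Gaps: 3, 4, 3, 4, 3 days — not constant, but cyclic with period 2.
The events fall on every Wednesday and Saturday.
The following Wednesday is Mar 12 2031.

Mar 12 2031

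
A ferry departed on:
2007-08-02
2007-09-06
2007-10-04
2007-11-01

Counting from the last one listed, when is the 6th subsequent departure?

2008-05-01

Gaps: 35, 28, 28 days — a mix of 28 and 35. Every date is a Thursday.
Each is the 1st Thursday of its month.
December 2007 — 1st Thursday is 2007-12-06.
January 2008 — 1st Thursday is 2008-01-03.
1st Thursday of February 2008: 2008-02-07.
March 2008 — 1st Thursday is 2008-03-06.
1st Thursday of April 2008: 2008-04-03.
May 2008 — 1st Thursday is 2008-05-01.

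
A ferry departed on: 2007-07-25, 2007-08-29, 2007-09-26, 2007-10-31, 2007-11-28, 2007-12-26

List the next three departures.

2008-01-30, 2008-02-27, 2008-03-26

These are Wednesdays with 35, 28, 35, 28, 28-day gaps.
Each is the final Wednesday of its month — 2007-08-29 is past the 28th, so '4th Wednesday' doesn't fit.
Last Wednesday of January 2008: 2008-01-30.
February 2008 ends with Wednesday 2008-02-27.
March 2008 ends with Wednesday 2008-03-26.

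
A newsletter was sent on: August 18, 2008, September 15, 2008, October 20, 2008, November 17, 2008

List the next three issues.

These are Mondays at 28- or 35-day spacing (28, 35, 28).
The pattern: 3rd Monday of the month.
December 2008 — 3rd Monday is December 15, 2008.
January 2009 — 3rd Monday is January 19, 2009.
February 2009 — 3rd Monday is February 16, 2009.

December 15, 2008; January 19, 2009; February 16, 2009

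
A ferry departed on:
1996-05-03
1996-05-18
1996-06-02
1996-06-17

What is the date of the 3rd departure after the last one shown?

1996-08-01

Gaps between consecutive events: 15, 15, 15 days — a constant 15-day interval.
1996-06-17 + 15 days = 1996-07-02.
1996-07-02 + 15 days = 1996-07-17.
1996-07-17 + 15 days = 1996-08-01.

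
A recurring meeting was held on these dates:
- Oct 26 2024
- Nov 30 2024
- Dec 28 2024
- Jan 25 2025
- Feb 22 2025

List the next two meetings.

These are Saturdays with 35, 28, 28, 28-day gaps.
Each is the final Saturday of its month — Nov 30 2024 is past the 28th, so '4th Saturday' doesn't fit.
March 2025 ends with Saturday Mar 29 2025.
April 2025 ends with Saturday Apr 26 2025.

Mar 29 2025, Apr 26 2025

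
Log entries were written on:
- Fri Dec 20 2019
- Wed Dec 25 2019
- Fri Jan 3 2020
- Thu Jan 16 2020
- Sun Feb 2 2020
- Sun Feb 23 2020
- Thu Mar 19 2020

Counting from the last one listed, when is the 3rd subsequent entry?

Intervals are 5, 9, 13, 17, 21, 25 days — an arithmetic progression with common difference 4.
Next gap: 29 days. Thu Mar 19 2020 + 29 days = Fri Apr 17 2020.
Next gap: 33 days. Fri Apr 17 2020 + 33 days = Wed May 20 2020.
Next gap: 37 days. Wed May 20 2020 + 37 days = Fri Jun 26 2020.

Fri Jun 26 2020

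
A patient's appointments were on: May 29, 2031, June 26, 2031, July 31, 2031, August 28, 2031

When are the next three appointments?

September 25, 2031; October 30, 2031; November 27, 2031

Every date is a Thursday; gaps 28, 35, 28 days.
Each is the last Thursday of its month (at least one falls on the 29th or later, ruling out '4th Thursday').
September 2031 ends with Thursday September 25, 2031.
October 2031 ends with Thursday October 30, 2031.
Last Thursday of November 2031: November 27, 2031.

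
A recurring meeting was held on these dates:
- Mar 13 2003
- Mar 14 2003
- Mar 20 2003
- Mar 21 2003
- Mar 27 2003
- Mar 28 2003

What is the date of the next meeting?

Apr 3 2003

Every event lands on a Thursday or Friday (gaps cycle 1, 6, 1, 6, 1).
So the schedule is: every Thursday and Friday.
Next Thursday: Apr 3 2003.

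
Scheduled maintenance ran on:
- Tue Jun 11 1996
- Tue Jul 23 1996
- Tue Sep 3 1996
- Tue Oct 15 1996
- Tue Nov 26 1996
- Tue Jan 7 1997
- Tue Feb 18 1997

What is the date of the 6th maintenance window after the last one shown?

The spacing is 42, 42, 42, 42, 42, 42 days — always 42 days.
Tue Feb 18 1997 + 42 days = Tue Apr 1 1997.
Tue Apr 1 1997 + 42 days = Tue May 13 1997.
Tue May 13 1997 + 42 days = Tue Jun 24 1997.
Tue Jun 24 1997 + 42 days = Tue Aug 5 1997.
Tue Aug 5 1997 + 42 days = Tue Sep 16 1997.
Tue Sep 16 1997 + 42 days = Tue Oct 28 1997.

Tue Oct 28 1997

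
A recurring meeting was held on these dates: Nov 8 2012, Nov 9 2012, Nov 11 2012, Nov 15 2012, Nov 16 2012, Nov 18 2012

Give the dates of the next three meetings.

Nov 22 2012, Nov 23 2012, Nov 25 2012

Gaps: 1, 2, 4, 1, 2 days — not constant, but cyclic with period 3.
The events fall on every Thursday, Friday and Sunday.
The following Thursday is Nov 22 2012.
The following Friday is Nov 23 2012.
Next Sunday: Nov 25 2012.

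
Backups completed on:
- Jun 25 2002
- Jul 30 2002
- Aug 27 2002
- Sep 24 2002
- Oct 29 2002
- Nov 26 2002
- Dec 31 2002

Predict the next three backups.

These are Tuesdays with 35, 28, 28, 35, 28, 35-day gaps.
Each is the final Tuesday of its month — Jul 30 2002 is past the 28th, so '4th Tuesday' doesn't fit.
Last Tuesday of January 2003: Jan 28 2003.
Last Tuesday of February 2003: Feb 25 2003.
March 2003 ends with Tuesday Mar 25 2003.

Jan 28 2003, Feb 25 2003, Mar 25 2003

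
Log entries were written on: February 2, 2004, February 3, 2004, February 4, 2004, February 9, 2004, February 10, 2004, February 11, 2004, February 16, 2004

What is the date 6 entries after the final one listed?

Gaps: 1, 1, 5, 1, 1, 5 days — not constant, but cyclic with period 3.
The events fall on every Monday, Tuesday and Wednesday.
Next Tuesday: February 17, 2004.
The following Wednesday is February 18, 2004.
Next Monday: February 23, 2004.
Next Tuesday: February 24, 2004.
The following Wednesday is February 25, 2004.
The following Monday is March 1, 2004.

March 1, 2004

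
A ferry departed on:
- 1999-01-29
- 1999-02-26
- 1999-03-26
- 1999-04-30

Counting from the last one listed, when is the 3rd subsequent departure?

Every date is a Friday; gaps 28, 28, 35 days.
Each is the last Friday of its month (at least one falls on the 29th or later, ruling out '4th Friday').
Last Friday of May 1999: 1999-05-28.
June 1999 ends with Friday 1999-06-25.
Last Friday of July 1999: 1999-07-30.

1999-07-30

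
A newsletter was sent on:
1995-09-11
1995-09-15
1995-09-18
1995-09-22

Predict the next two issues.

The gap pattern 4, 3, 4 repeats every 2 events.
These are the Mondays and Fridays of each week.
The following Monday is 1995-09-25.
The following Friday is 1995-09-29.

1995-09-25, 1995-09-29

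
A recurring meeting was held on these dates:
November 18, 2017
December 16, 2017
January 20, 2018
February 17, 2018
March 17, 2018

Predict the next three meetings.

Gaps: 28, 35, 28, 28 days — a mix of 28 and 35. Every date is a Saturday.
Each is the 3rd Saturday of its month.
April 2018 — 3rd Saturday is April 21, 2018.
May 2018 — 3rd Saturday is May 19, 2018.
3rd Saturday of June 2018: June 16, 2018.

April 21, 2018; May 19, 2018; June 16, 2018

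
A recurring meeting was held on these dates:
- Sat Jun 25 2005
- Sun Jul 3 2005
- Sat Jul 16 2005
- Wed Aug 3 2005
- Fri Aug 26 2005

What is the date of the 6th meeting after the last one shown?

Intervals are 8, 13, 18, 23 days — an arithmetic progression with common difference 5.
Next gap: 28 days. Fri Aug 26 2005 + 28 days = Fri Sep 23 2005.
Next gap: 33 days. Fri Sep 23 2005 + 33 days = Wed Oct 26 2005.
Next gap: 38 days. Wed Oct 26 2005 + 38 days = Sat Dec 3 2005.
Next gap: 43 days. Sat Dec 3 2005 + 43 days = Sun Jan 15 2006.
Next gap: 48 days. Sun Jan 15 2006 + 48 days = Sat Mar 4 2006.
Next gap: 53 days. Sat Mar 4 2006 + 53 days = Wed Apr 26 2006.

Wed Apr 26 2006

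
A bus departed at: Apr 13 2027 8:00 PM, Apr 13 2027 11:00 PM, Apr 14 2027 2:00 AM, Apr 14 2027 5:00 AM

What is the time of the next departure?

Gaps: 3, 3, 3 hours — each event is 3 hours after the previous one.
Apr 14 2027 5:00 AM + 3 h = Apr 14 2027 8:00 AM.

Apr 14 2027 8:00 AM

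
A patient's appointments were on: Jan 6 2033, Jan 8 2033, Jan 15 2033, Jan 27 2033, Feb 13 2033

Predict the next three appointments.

Intervals are 2, 7, 12, 17 days — an arithmetic progression with common difference 5.
Next gap: 22 days. Feb 13 2033 + 22 days = Mar 7 2033.
Next gap: 27 days. Mar 7 2033 + 27 days = Apr 3 2033.
Next gap: 32 days. Apr 3 2033 + 32 days = May 5 2033.

Mar 7 2033, Apr 3 2033, May 5 2033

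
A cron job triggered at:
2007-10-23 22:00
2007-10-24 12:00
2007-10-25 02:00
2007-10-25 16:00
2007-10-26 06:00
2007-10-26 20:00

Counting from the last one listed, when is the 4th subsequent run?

The interval is a steady 14 hours (14, 14, 14, 14, 14).
2007-10-26 20:00 + 14 h = 2007-10-27 10:00.
2007-10-27 10:00 + 14 h = 2007-10-28 00:00.
2007-10-28 00:00 + 14 h = 2007-10-28 14:00.
2007-10-28 14:00 + 14 h = 2007-10-29 04:00.

2007-10-29 04:00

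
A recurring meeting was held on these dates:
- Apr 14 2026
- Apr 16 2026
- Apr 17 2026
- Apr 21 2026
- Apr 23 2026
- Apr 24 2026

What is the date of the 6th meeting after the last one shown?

May 8 2026

Gaps: 2, 1, 4, 2, 1 days — not constant, but cyclic with period 3.
The events fall on every Tuesday, Thursday and Friday.
The following Tuesday is Apr 28 2026.
Next Thursday: Apr 30 2026.
Next Friday: May 1 2026.
The following Tuesday is May 5 2026.
The following Thursday is May 7 2026.
Next Friday: May 8 2026.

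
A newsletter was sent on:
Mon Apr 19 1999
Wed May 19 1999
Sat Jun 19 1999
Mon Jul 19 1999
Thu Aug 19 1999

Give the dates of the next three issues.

The day-of-month is always 19 (30, 31, 30, 31 days between events).
So this recurs on the 19th of each month.
September 1999: Sun Sep 19 1999.
October 1999: Tue Oct 19 1999.
November 1999: Fri Nov 19 1999.

Sun Sep 19 1999, Tue Oct 19 1999, Fri Nov 19 1999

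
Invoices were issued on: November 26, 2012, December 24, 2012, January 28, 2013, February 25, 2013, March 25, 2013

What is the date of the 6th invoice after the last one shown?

September 23, 2013

All dates are Mondays, 28, 35, 28, 28 days apart.
Specifically, the 4th Monday of each month.
4th Monday of April 2013: April 22, 2013.
4th Monday of May 2013: May 27, 2013.
June 2013 — 4th Monday is June 24, 2013.
4th Monday of July 2013: July 22, 2013.
August 2013 — 4th Monday is August 26, 2013.
4th Monday of September 2013: September 23, 2013.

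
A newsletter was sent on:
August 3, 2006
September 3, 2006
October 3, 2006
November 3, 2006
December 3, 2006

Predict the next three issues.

The day-of-month is always 3 (31, 30, 31, 30 days between events).
So this recurs on the 3rd of each month.
Next: January 2007 → January 3, 2007.
February 2007: February 3, 2007.
Next: March 2007 → March 3, 2007.

January 3, 2007; February 3, 2007; March 3, 2007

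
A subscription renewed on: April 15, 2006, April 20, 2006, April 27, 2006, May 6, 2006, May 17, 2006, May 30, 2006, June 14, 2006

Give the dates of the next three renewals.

July 1, 2006; July 20, 2006; August 10, 2006

Gaps: 5, 7, 9, 11, 13, 15 days — each gap is 2 larger than the previous one.
Next gap: 17 days. June 14, 2006 + 17 days = July 1, 2006.
Next gap: 19 days. July 1, 2006 + 19 days = July 20, 2006.
Next gap: 21 days. July 20, 2006 + 21 days = August 10, 2006.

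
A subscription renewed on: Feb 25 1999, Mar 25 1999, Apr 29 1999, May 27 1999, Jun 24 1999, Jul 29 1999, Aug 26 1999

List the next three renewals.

All Thursdays; the gaps (28, 35, 28, 28, 35, 28) vary with month length.
This is the last Thursday of each month.
September 1999 ends with Thursday Sep 30 1999.
October 1999 ends with Thursday Oct 28 1999.
Last Thursday of November 1999: Nov 25 1999.

Sep 30 1999, Oct 28 1999, Nov 25 1999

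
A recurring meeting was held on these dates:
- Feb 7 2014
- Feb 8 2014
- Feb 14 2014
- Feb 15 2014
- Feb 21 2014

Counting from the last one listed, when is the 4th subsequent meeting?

The gap pattern 1, 6, 1, 6 repeats every 2 events.
These are the Fridays and Saturdays of each week.
The following Saturday is Feb 22 2014.
Next Friday: Feb 28 2014.
Next Saturday: Mar 1 2014.
The following Friday is Mar 7 2014.

Mar 7 2014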